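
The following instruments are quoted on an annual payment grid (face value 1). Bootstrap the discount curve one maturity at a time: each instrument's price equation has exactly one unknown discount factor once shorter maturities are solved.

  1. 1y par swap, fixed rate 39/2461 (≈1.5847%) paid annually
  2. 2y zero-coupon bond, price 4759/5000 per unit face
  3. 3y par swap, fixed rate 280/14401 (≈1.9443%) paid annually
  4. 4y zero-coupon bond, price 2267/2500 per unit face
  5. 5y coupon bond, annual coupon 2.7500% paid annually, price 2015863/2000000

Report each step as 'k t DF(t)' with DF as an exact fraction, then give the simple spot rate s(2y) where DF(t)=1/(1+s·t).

1 1 2461/2500
2 2 4759/5000
3 3 118/125
4 4 2267/2500
5 5 2199/2500
s(2y) = (1/(4759/5000) − 1)/(2) = 241/9518 ≈ 2.5320%

step 1 [1y] swap r/1=39/2461: DF=(1 − 39/2461·(0))/(1+39/2461) = 2461/2500 ≈ 0.984400
step 2 [2y] zero: DF = P = 4759/5000 ≈ 0.951800
step 3 [3y] swap r/1=280/14401: DF=(1 − 280/14401·(0.984400+0.951800))/(1+280/14401) = 118/125 ≈ 0.944000
step 4 [4y] zero: DF = P = 2267/2500 ≈ 0.906800
step 5 [5y] bond c/1=11/400: DF=(2015863/2000000 − 11/400·(0.984400+0.951800+0.944000+0.906800))/(1+11/400) = 2199/2500 ≈ 0.879600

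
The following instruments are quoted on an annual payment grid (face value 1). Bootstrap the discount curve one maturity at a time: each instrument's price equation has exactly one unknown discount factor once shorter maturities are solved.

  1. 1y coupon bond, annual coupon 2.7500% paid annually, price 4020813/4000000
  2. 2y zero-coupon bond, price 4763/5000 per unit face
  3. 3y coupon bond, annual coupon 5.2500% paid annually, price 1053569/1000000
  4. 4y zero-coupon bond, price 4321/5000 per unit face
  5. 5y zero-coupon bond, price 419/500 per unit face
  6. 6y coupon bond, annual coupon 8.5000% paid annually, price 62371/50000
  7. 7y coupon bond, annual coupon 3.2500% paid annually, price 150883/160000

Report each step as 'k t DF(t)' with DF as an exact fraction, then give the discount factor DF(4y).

1 1 9783/10000
2 2 4763/5000
3 3 9047/10000
4 4 4321/5000
5 5 419/500
6 6 3971/5000
7 7 1491/2000
DF(4y) = 4321/5000 ≈ 0.864200

step 1 [1y] bond c/1=11/400: DF=(4020813/4000000 − 11/400·(0))/(1+11/400) = 9783/10000 ≈ 0.978300
step 2 [2y] zero: DF = P = 4763/5000 ≈ 0.952600
step 3 [3y] bond c/1=21/400: DF=(1053569/1000000 − 21/400·(0.978300+0.952600))/(1+21/400) = 9047/10000 ≈ 0.904700
step 4 [4y] zero: DF = P = 4321/5000 ≈ 0.864200
step 5 [5y] zero: DF = P = 419/500 ≈ 0.838000
step 6 [6y] bond c/1=17/200: DF=(62371/50000 − 17/200·(0.978300+0.952600+0.904700+0.864200+0.838000))/(1+17/200) = 3971/5000 ≈ 0.794200
step 7 [7y] bond c/1=13/400: DF=(150883/160000 − 13/400·(0.978300+0.952600+0.904700+0.864200+0.838000+0.794200))/(1+13/400) = 1491/2000 ≈ 0.745500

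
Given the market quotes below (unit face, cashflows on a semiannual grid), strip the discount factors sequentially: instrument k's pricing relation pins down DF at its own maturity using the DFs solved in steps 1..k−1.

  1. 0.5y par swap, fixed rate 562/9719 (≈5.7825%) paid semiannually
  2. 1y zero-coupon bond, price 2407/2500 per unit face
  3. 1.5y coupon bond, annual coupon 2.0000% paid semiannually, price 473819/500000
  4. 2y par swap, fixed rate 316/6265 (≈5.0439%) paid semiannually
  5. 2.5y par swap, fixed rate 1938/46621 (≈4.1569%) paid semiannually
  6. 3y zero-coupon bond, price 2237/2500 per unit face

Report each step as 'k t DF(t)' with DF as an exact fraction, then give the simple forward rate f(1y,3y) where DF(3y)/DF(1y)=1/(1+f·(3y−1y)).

step 1 [0.5y] swap r/2=281/9719: DF=(1 − 281/9719·(0))/(1+281/9719) = 9719/10000 ≈ 0.971900
step 2 [1y] zero: DF = P = 2407/2500 ≈ 0.962800
step 3 [1.5y] bond c/2=1/100: DF=(473819/500000 − 1/100·(0.971900+0.962800))/(1+1/100) = 9191/10000 ≈ 0.919100
step 4 [2y] swap r/2=158/6265: DF=(1 − 158/6265·(0.971900+0.962800+0.919100))/(1+158/6265) = 2263/2500 ≈ 0.905200
step 5 [2.5y] swap r/2=969/46621: DF=(1 − 969/46621·(0.971900+0.962800+0.919100+0.905200))/(1+969/46621) = 9031/10000 ≈ 0.903100
step 6 [3y] zero: DF = P = 2237/2500 ≈ 0.894800

1 1/2 9719/10000
2 1 2407/2500
3 3/2 9191/10000
4 2 2263/2500
5 5/2 9031/10000
6 3 2237/2500
f(1y,3y) = ((2407/2500)/(2237/2500) − 1)/(2) = 85/2237 ≈ 3.7997%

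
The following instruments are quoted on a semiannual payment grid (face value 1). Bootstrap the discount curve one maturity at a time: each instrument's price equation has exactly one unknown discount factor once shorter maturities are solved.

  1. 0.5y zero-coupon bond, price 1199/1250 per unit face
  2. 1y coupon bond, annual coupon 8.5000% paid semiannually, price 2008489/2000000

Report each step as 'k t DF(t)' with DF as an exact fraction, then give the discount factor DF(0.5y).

step 1 [0.5y] zero: DF = P = 1199/1250 ≈ 0.959200
step 2 [1y] bond c/2=17/400: DF=(2008489/2000000 − 17/400·(0.959200))/(1+17/400) = 4621/5000 ≈ 0.924200

1 1/2 1199/1250
2 1 4621/5000
DF(0.5y) = 1199/1250 ≈ 0.959200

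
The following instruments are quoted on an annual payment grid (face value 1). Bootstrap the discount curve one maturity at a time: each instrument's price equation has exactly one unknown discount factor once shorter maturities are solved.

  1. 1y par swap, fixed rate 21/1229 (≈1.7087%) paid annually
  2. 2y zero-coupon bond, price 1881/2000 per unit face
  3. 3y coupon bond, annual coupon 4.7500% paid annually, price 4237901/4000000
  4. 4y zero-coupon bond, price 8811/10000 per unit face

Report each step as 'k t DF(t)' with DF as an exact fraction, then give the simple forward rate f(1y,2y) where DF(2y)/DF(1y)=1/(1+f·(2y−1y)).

step 1 [1y] swap r/1=21/1229: DF=(1 − 21/1229·(0))/(1+21/1229) = 1229/1250 ≈ 0.983200
step 2 [2y] zero: DF = P = 1881/2000 ≈ 0.940500
step 3 [3y] bond c/1=19/400: DF=(4237901/4000000 − 19/400·(0.983200+0.940500))/(1+19/400) = 4621/5000 ≈ 0.924200
step 4 [4y] zero: DF = P = 8811/10000 ≈ 0.881100

1 1 1229/1250
2 2 1881/2000
3 3 4621/5000
4 4 8811/10000
f(1y,2y) = ((1229/1250)/(1881/2000) − 1)/(1) = 427/9405 ≈ 4.5401%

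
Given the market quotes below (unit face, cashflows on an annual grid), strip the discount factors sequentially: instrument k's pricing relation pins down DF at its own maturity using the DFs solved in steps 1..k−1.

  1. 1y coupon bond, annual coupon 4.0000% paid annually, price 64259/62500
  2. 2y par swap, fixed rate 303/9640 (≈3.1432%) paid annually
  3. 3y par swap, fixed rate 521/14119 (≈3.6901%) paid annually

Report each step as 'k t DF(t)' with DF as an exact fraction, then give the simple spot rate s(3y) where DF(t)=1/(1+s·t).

step 1 [1y] bond c/1=1/25: DF=(64259/62500 − 1/25·(0))/(1+1/25) = 4943/5000 ≈ 0.988600
step 2 [2y] swap r/1=303/9640: DF=(1 − 303/9640·(0.988600))/(1+303/9640) = 4697/5000 ≈ 0.939400
step 3 [3y] swap r/1=521/14119: DF=(1 − 521/14119·(0.988600+0.939400))/(1+521/14119) = 4479/5000 ≈ 0.895800

1 1 4943/5000
2 2 4697/5000
3 3 4479/5000
s(3y) = (1/(4479/5000) − 1)/(3) = 521/13437 ≈ 3.8774%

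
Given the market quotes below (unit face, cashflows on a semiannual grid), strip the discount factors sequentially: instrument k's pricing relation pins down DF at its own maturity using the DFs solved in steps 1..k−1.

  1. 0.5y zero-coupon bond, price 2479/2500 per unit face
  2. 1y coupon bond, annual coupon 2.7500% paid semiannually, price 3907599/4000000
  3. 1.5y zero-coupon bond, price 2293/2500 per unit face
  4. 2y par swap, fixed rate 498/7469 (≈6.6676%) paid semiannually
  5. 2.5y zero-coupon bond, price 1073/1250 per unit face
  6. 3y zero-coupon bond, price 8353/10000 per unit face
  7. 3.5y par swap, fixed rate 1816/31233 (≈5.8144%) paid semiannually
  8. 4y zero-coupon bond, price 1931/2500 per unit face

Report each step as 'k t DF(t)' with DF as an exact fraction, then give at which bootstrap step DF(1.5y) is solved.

1 1/2 2479/2500
2 1 4751/5000
3 3/2 2293/2500
4 2 1751/2000
5 5/2 1073/1250
6 3 8353/10000
7 7/2 1023/1250
8 4 1931/2500
DF(1.5y) is solved at step 3

step 1 [0.5y] zero: DF = P = 2479/2500 ≈ 0.991600
step 2 [1y] bond c/2=11/800: DF=(3907599/4000000 − 11/800·(0.991600))/(1+11/800) = 4751/5000 ≈ 0.950200
step 3 [1.5y] zero: DF = P = 2293/2500 ≈ 0.917200
step 4 [2y] swap r/2=249/7469: DF=(1 − 249/7469·(0.991600+0.950200+0.917200))/(1+249/7469) = 1751/2000 ≈ 0.875500
step 5 [2.5y] zero: DF = P = 1073/1250 ≈ 0.858400
step 6 [3y] zero: DF = P = 8353/10000 ≈ 0.835300
step 7 [3.5y] swap r/2=908/31233: DF=(1 − 908/31233·(0.991600+0.950200+0.917200+0.875500+0.858400+0.835300))/(1+908/31233) = 1023/1250 ≈ 0.818400
step 8 [4y] zero: DF = P = 1931/2500 ≈ 0.772400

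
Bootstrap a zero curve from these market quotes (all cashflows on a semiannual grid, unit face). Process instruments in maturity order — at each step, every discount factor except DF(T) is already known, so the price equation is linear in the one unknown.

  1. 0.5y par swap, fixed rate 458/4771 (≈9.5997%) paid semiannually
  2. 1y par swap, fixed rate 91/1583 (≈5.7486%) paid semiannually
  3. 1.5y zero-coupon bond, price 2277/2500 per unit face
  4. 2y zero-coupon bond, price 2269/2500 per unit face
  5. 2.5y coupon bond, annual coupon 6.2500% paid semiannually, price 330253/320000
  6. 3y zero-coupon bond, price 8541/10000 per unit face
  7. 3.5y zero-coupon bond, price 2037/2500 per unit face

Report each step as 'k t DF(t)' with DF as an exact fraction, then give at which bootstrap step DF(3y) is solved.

1 1/2 4771/5000
2 1 4727/5000
3 3/2 2277/2500
4 2 2269/2500
5 5/2 8881/10000
6 3 8541/10000
7 7/2 2037/2500
DF(3y) is solved at step 6

step 1 [0.5y] swap r/2=229/4771: DF=(1 − 229/4771·(0))/(1+229/4771) = 4771/5000 ≈ 0.954200
step 2 [1y] swap r/2=91/3166: DF=(1 − 91/3166·(0.954200))/(1+91/3166) = 4727/5000 ≈ 0.945400
step 3 [1.5y] zero: DF = P = 2277/2500 ≈ 0.910800
step 4 [2y] zero: DF = P = 2269/2500 ≈ 0.907600
step 5 [2.5y] bond c/2=1/32: DF=(330253/320000 − 1/32·(0.954200+0.945400+0.910800+0.907600))/(1+1/32) = 8881/10000 ≈ 0.888100
step 6 [3y] zero: DF = P = 8541/10000 ≈ 0.854100
step 7 [3.5y] zero: DF = P = 2037/2500 ≈ 0.814800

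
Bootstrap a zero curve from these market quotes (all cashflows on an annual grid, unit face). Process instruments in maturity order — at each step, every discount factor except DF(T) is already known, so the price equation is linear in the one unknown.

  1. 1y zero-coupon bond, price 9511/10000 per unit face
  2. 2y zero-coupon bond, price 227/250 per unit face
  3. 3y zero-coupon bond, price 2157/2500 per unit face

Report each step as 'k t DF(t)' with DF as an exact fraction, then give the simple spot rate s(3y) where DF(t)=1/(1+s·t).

step 1 [1y] zero: DF = P = 9511/10000 ≈ 0.951100
step 2 [2y] zero: DF = P = 227/250 ≈ 0.908000
step 3 [3y] zero: DF = P = 2157/2500 ≈ 0.862800

1 1 9511/10000
2 2 227/250
3 3 2157/2500
s(3y) = (1/(2157/2500) − 1)/(3) = 343/6471 ≈ 5.3006%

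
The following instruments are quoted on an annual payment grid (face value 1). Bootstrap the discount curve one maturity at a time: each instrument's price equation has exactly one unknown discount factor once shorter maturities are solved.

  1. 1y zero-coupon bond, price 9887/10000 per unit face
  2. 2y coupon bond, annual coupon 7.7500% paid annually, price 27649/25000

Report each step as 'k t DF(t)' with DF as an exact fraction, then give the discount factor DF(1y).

1 1 9887/10000
2 2 9553/10000
DF(1y) = 9887/10000 ≈ 0.988700

step 1 [1y] zero: DF = P = 9887/10000 ≈ 0.988700
step 2 [2y] bond c/1=31/400: DF=(27649/25000 − 31/400·(0.988700))/(1+31/400) = 9553/10000 ≈ 0.955300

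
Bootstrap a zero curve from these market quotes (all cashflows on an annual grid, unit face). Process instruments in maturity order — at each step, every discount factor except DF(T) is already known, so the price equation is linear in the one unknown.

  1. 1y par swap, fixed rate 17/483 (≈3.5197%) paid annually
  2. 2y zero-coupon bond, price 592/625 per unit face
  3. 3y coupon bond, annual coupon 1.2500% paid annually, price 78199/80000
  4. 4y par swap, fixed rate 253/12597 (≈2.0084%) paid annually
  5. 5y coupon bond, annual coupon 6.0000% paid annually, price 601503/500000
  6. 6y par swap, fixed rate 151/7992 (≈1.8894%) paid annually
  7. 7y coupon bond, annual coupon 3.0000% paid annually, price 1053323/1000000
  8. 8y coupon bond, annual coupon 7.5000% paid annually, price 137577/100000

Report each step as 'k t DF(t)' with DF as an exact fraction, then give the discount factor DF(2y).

step 1 [1y] swap r/1=17/483: DF=(1 − 17/483·(0))/(1+17/483) = 483/500 ≈ 0.966000
step 2 [2y] zero: DF = P = 592/625 ≈ 0.947200
step 3 [3y] bond c/1=1/80: DF=(78199/80000 − 1/80·(0.966000+0.947200))/(1+1/80) = 4709/5000 ≈ 0.941800
step 4 [4y] swap r/1=253/12597: DF=(1 − 253/12597·(0.966000+0.947200+0.941800))/(1+253/12597) = 9241/10000 ≈ 0.924100
step 5 [5y] bond c/1=3/50: DF=(601503/500000 − 3/50·(0.966000+0.947200+0.941800+0.924100))/(1+3/50) = 921/1000 ≈ 0.921000
step 6 [6y] swap r/1=151/7992: DF=(1 − 151/7992·(0.966000+0.947200+0.941800+0.924100+0.921000))/(1+151/7992) = 8943/10000 ≈ 0.894300
step 7 [7y] bond c/1=3/100: DF=(1053323/1000000 − 3/100·(0.966000+0.947200+0.941800+0.924100+0.921000+0.894300))/(1+3/100) = 8597/10000 ≈ 0.859700
step 8 [8y] bond c/1=3/40: DF=(137577/100000 − 3/40·(0.966000+0.947200+0.941800+0.924100+0.921000+0.894300+0.859700))/(1+3/40) = 1659/2000 ≈ 0.829500

1 1 483/500
2 2 592/625
3 3 4709/5000
4 4 9241/10000
5 5 921/1000
6 6 8943/10000
7 7 8597/10000
8 8 1659/2000
DF(2y) = 592/625 ≈ 0.947200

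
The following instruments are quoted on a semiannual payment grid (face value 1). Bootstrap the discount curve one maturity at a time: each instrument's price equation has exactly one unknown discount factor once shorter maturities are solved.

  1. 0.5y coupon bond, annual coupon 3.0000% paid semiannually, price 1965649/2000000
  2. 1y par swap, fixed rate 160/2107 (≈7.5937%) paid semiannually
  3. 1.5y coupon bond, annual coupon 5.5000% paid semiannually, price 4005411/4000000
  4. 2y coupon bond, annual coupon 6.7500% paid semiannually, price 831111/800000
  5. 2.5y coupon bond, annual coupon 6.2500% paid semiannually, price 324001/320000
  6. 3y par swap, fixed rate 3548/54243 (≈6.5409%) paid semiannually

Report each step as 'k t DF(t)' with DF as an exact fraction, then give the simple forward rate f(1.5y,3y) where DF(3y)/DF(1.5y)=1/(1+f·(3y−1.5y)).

step 1 [0.5y] bond c/2=3/200: DF=(1965649/2000000 − 3/200·(0))/(1+3/200) = 9683/10000 ≈ 0.968300
step 2 [1y] swap r/2=80/2107: DF=(1 − 80/2107·(0.968300))/(1+80/2107) = 116/125 ≈ 0.928000
step 3 [1.5y] bond c/2=11/400: DF=(4005411/4000000 − 11/400·(0.968300+0.928000))/(1+11/400) = 4619/5000 ≈ 0.923800
step 4 [2y] bond c/2=27/800: DF=(831111/800000 − 27/800·(0.968300+0.928000+0.923800))/(1+27/800) = 9129/10000 ≈ 0.912900
step 5 [2.5y] bond c/2=1/32: DF=(324001/320000 − 1/32·(0.968300+0.928000+0.923800+0.912900))/(1+1/32) = 8687/10000 ≈ 0.868700
step 6 [3y] swap r/2=1774/54243: DF=(1 − 1774/54243·(0.968300+0.928000+0.923800+0.912900+0.868700))/(1+1774/54243) = 4113/5000 ≈ 0.822600

1 1/2 9683/10000
2 1 116/125
3 3/2 4619/5000
4 2 9129/10000
5 5/2 8687/10000
6 3 4113/5000
f(1.5y,3y) = ((4619/5000)/(4113/5000) − 1)/(3/2) = 1012/12339 ≈ 8.2016%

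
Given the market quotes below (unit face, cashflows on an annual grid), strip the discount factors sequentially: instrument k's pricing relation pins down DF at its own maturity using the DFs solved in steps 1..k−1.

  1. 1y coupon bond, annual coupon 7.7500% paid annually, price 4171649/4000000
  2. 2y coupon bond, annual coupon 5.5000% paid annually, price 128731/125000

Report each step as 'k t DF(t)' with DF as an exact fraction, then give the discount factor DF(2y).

1 1 9679/10000
2 2 9257/10000
DF(2y) = 9257/10000 ≈ 0.925700

step 1 [1y] bond c/1=31/400: DF=(4171649/4000000 − 31/400·(0))/(1+31/400) = 9679/10000 ≈ 0.967900
step 2 [2y] bond c/1=11/200: DF=(128731/125000 − 11/200·(0.967900))/(1+11/200) = 9257/10000 ≈ 0.925700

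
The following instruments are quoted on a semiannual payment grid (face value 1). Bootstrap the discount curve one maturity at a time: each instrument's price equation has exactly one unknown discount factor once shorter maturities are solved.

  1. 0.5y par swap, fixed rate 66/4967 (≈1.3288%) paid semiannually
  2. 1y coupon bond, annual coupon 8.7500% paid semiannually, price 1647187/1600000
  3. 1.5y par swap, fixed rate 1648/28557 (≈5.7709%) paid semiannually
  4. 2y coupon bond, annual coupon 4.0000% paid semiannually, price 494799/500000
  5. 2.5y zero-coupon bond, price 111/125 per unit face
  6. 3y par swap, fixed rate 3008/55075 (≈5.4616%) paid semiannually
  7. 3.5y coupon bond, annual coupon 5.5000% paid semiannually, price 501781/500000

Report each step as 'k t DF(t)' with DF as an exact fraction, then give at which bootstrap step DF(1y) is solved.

step 1 [0.5y] swap r/2=33/4967: DF=(1 − 33/4967·(0))/(1+33/4967) = 4967/5000 ≈ 0.993400
step 2 [1y] bond c/2=7/160: DF=(1647187/1600000 − 7/160·(0.993400))/(1+7/160) = 9447/10000 ≈ 0.944700
step 3 [1.5y] swap r/2=824/28557: DF=(1 − 824/28557·(0.993400+0.944700))/(1+824/28557) = 1147/1250 ≈ 0.917600
step 4 [2y] bond c/2=1/50: DF=(494799/500000 − 1/50·(0.993400+0.944700+0.917600))/(1+1/50) = 4571/5000 ≈ 0.914200
step 5 [2.5y] zero: DF = P = 111/125 ≈ 0.888000
step 6 [3y] swap r/2=1504/55075: DF=(1 − 1504/55075·(0.993400+0.944700+0.917600+0.914200+0.888000))/(1+1504/55075) = 531/625 ≈ 0.849600
step 7 [3.5y] bond c/2=11/400: DF=(501781/500000 − 11/400·(0.993400+0.944700+0.917600+0.914200+0.888000+0.849600))/(1+11/400) = 8293/10000 ≈ 0.829300

1 1/2 4967/5000
2 1 9447/10000
3 3/2 1147/1250
4 2 4571/5000
5 5/2 111/125
6 3 531/625
7 7/2 8293/10000
DF(1y) is solved at step 2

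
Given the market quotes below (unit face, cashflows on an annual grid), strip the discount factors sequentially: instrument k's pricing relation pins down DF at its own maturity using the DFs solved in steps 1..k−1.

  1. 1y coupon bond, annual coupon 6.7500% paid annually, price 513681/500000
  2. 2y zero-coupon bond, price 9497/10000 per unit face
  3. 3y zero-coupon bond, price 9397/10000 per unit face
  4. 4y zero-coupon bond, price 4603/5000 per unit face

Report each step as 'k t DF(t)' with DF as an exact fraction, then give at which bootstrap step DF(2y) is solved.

step 1 [1y] bond c/1=27/400: DF=(513681/500000 − 27/400·(0))/(1+27/400) = 1203/1250 ≈ 0.962400
step 2 [2y] zero: DF = P = 9497/10000 ≈ 0.949700
step 3 [3y] zero: DF = P = 9397/10000 ≈ 0.939700
step 4 [4y] zero: DF = P = 4603/5000 ≈ 0.920600

1 1 1203/1250
2 2 9497/10000
3 3 9397/10000
4 4 4603/5000
DF(2y) is solved at step 2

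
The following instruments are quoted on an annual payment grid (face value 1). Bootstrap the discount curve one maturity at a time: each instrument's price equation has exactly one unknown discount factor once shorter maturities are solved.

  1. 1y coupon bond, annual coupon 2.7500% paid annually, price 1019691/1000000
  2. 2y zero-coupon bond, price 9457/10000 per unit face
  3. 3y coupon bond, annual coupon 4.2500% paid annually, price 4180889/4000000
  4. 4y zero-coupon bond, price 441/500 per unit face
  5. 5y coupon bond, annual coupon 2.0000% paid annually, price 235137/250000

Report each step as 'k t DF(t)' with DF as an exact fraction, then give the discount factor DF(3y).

step 1 [1y] bond c/1=11/400: DF=(1019691/1000000 − 11/400·(0))/(1+11/400) = 2481/2500 ≈ 0.992400
step 2 [2y] zero: DF = P = 9457/10000 ≈ 0.945700
step 3 [3y] bond c/1=17/400: DF=(4180889/4000000 − 17/400·(0.992400+0.945700))/(1+17/400) = 2309/2500 ≈ 0.923600
step 4 [4y] zero: DF = P = 441/500 ≈ 0.882000
step 5 [5y] bond c/1=1/50: DF=(235137/250000 − 1/50·(0.992400+0.945700+0.923600+0.882000))/(1+1/50) = 8487/10000 ≈ 0.848700

1 1 2481/2500
2 2 9457/10000
3 3 2309/2500
4 4 441/500
5 5 8487/10000
DF(3y) = 2309/2500 ≈ 0.923600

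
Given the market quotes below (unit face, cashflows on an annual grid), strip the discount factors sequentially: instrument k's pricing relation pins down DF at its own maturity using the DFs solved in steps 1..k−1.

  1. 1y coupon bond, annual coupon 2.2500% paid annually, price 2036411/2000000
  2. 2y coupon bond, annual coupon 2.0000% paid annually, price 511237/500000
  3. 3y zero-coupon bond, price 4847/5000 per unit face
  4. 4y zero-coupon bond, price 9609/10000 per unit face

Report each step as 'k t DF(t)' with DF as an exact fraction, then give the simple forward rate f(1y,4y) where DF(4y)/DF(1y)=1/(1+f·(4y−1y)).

1 1 4979/5000
2 2 9829/10000
3 3 4847/5000
4 4 9609/10000
f(1y,4y) = ((4979/5000)/(9609/10000) − 1)/(3) = 349/28827 ≈ 1.2107%

step 1 [1y] bond c/1=9/400: DF=(2036411/2000000 − 9/400·(0))/(1+9/400) = 4979/5000 ≈ 0.995800
step 2 [2y] bond c/1=1/50: DF=(511237/500000 − 1/50·(0.995800))/(1+1/50) = 9829/10000 ≈ 0.982900
step 3 [3y] zero: DF = P = 4847/5000 ≈ 0.969400
step 4 [4y] zero: DF = P = 9609/10000 ≈ 0.960900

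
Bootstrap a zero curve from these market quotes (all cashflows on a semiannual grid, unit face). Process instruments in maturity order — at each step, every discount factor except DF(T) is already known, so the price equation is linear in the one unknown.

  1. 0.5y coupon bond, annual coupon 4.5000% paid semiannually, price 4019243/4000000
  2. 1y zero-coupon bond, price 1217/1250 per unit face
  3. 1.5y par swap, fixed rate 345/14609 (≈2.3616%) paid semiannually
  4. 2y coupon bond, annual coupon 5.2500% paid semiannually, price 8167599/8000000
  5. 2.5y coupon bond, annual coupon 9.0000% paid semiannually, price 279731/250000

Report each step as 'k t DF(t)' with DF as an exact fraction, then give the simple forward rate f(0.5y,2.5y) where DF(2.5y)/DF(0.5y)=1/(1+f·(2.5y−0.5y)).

1 1/2 9827/10000
2 1 1217/1250
3 3/2 1931/2000
4 2 9201/10000
5 5/2 9053/10000
f(0.5y,2.5y) = ((9827/10000)/(9053/10000) − 1)/(2) = 387/9053 ≈ 4.2748%

step 1 [0.5y] bond c/2=9/400: DF=(4019243/4000000 − 9/400·(0))/(1+9/400) = 9827/10000 ≈ 0.982700
step 2 [1y] zero: DF = P = 1217/1250 ≈ 0.973600
step 3 [1.5y] swap r/2=345/29218: DF=(1 − 345/29218·(0.982700+0.973600))/(1+345/29218) = 1931/2000 ≈ 0.965500
step 4 [2y] bond c/2=21/800: DF=(8167599/8000000 − 21/800·(0.982700+0.973600+0.965500))/(1+21/800) = 9201/10000 ≈ 0.920100
step 5 [2.5y] bond c/2=9/200: DF=(279731/250000 − 9/200·(0.982700+0.973600+0.965500+0.920100))/(1+9/200) = 9053/10000 ≈ 0.905300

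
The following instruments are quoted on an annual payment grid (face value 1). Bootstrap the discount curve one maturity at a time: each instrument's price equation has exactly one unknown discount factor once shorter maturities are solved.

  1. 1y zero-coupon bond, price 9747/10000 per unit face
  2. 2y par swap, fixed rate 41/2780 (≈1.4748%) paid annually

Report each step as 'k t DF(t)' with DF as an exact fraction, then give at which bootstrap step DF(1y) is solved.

step 1 [1y] zero: DF = P = 9747/10000 ≈ 0.974700
step 2 [2y] swap r/1=41/2780: DF=(1 − 41/2780·(0.974700))/(1+41/2780) = 9713/10000 ≈ 0.971300

1 1 9747/10000
2 2 9713/10000
DF(1y) is solved at step 1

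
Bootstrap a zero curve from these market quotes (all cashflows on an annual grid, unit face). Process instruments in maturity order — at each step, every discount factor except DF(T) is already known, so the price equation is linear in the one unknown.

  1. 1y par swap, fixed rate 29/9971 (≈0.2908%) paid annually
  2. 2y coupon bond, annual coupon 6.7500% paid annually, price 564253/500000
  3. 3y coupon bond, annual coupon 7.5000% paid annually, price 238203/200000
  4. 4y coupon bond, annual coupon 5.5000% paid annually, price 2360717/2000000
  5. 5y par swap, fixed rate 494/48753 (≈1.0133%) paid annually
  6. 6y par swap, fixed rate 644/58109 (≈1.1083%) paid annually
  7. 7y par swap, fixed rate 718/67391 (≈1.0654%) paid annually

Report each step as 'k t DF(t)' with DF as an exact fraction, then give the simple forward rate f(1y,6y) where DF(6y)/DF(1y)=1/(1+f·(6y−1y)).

step 1 [1y] swap r/1=29/9971: DF=(1 − 29/9971·(0))/(1+29/9971) = 9971/10000 ≈ 0.997100
step 2 [2y] bond c/1=27/400: DF=(564253/500000 − 27/400·(0.997100))/(1+27/400) = 9941/10000 ≈ 0.994100
step 3 [3y] bond c/1=3/40: DF=(238203/200000 − 3/40·(0.997100+0.994100))/(1+3/40) = 969/1000 ≈ 0.969000
step 4 [4y] bond c/1=11/200: DF=(2360717/2000000 − 11/200·(0.997100+0.994100+0.969000))/(1+11/200) = 1929/2000 ≈ 0.964500
step 5 [5y] swap r/1=494/48753: DF=(1 − 494/48753·(0.997100+0.994100+0.969000+0.964500))/(1+494/48753) = 4753/5000 ≈ 0.950600
step 6 [6y] swap r/1=644/58109: DF=(1 − 644/58109·(0.997100+0.994100+0.969000+0.964500+0.950600))/(1+644/58109) = 2339/2500 ≈ 0.935600
step 7 [7y] swap r/1=718/67391: DF=(1 − 718/67391·(0.997100+0.994100+0.969000+0.964500+0.950600+0.935600))/(1+718/67391) = 4641/5000 ≈ 0.928200

1 1 9971/10000
2 2 9941/10000
3 3 969/1000
4 4 1929/2000
5 5 4753/5000
6 6 2339/2500
7 7 4641/5000
f(1y,6y) = ((9971/10000)/(2339/2500) − 1)/(5) = 123/9356 ≈ 1.3147%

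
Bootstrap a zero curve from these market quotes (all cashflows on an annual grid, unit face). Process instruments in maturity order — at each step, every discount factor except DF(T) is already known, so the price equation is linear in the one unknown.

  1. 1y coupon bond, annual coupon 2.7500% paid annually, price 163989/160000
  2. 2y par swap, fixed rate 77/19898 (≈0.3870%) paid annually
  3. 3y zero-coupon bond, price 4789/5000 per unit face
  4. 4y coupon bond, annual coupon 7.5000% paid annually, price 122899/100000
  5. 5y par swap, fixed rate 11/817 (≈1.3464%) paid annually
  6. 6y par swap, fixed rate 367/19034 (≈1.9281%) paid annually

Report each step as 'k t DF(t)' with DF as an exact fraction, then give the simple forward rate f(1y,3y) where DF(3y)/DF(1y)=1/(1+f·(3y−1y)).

1 1 399/400
2 2 9923/10000
3 3 4789/5000
4 4 586/625
5 5 9351/10000
6 6 8899/10000
f(1y,3y) = ((399/400)/(4789/5000) − 1)/(2) = 397/19156 ≈ 2.0725%

step 1 [1y] bond c/1=11/400: DF=(163989/160000 − 11/400·(0))/(1+11/400) = 399/400 ≈ 0.997500
step 2 [2y] swap r/1=77/19898: DF=(1 − 77/19898·(0.997500))/(1+77/19898) = 9923/10000 ≈ 0.992300
step 3 [3y] zero: DF = P = 4789/5000 ≈ 0.957800
step 4 [4y] bond c/1=3/40: DF=(122899/100000 − 3/40·(0.997500+0.992300+0.957800))/(1+3/40) = 586/625 ≈ 0.937600
step 5 [5y] swap r/1=11/817: DF=(1 − 11/817·(0.997500+0.992300+0.957800+0.937600))/(1+11/817) = 9351/10000 ≈ 0.935100
step 6 [6y] swap r/1=367/19034: DF=(1 − 367/19034·(0.997500+0.992300+0.957800+0.937600+0.935100))/(1+367/19034) = 8899/10000 ≈ 0.889900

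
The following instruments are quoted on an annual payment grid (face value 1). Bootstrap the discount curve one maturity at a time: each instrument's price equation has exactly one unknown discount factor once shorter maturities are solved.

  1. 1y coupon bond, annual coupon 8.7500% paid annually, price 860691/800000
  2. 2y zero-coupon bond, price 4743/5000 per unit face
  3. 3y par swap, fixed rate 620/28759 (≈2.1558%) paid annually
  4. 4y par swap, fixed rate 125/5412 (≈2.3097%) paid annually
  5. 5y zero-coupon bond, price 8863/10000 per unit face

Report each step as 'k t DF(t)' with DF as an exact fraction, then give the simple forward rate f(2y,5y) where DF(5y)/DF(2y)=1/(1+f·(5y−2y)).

1 1 9893/10000
2 2 4743/5000
3 3 469/500
4 4 73/80
5 5 8863/10000
f(2y,5y) = ((4743/5000)/(8863/10000) − 1)/(3) = 623/26589 ≈ 2.3431%

step 1 [1y] bond c/1=7/80: DF=(860691/800000 − 7/80·(0))/(1+7/80) = 9893/10000 ≈ 0.989300
step 2 [2y] zero: DF = P = 4743/5000 ≈ 0.948600
step 3 [3y] swap r/1=620/28759: DF=(1 − 620/28759·(0.989300+0.948600))/(1+620/28759) = 469/500 ≈ 0.938000
step 4 [4y] swap r/1=125/5412: DF=(1 − 125/5412·(0.989300+0.948600+0.938000))/(1+125/5412) = 73/80 ≈ 0.912500
step 5 [5y] zero: DF = P = 8863/10000 ≈ 0.886300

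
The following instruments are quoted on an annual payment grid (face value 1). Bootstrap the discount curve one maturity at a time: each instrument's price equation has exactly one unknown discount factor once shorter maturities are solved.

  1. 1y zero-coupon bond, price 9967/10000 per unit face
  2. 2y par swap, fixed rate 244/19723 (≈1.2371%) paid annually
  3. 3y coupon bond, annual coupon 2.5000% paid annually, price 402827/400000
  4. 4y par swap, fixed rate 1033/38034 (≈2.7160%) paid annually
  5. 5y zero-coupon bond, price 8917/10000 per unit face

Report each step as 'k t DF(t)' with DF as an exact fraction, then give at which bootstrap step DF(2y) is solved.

step 1 [1y] zero: DF = P = 9967/10000 ≈ 0.996700
step 2 [2y] swap r/1=244/19723: DF=(1 − 244/19723·(0.996700))/(1+244/19723) = 2439/2500 ≈ 0.975600
step 3 [3y] bond c/1=1/40: DF=(402827/400000 − 1/40·(0.996700+0.975600))/(1+1/40) = 584/625 ≈ 0.934400
step 4 [4y] swap r/1=1033/38034: DF=(1 − 1033/38034·(0.996700+0.975600+0.934400))/(1+1033/38034) = 8967/10000 ≈ 0.896700
step 5 [5y] zero: DF = P = 8917/10000 ≈ 0.891700

1 1 9967/10000
2 2 2439/2500
3 3 584/625
4 4 8967/10000
5 5 8917/10000
DF(2y) is solved at step 2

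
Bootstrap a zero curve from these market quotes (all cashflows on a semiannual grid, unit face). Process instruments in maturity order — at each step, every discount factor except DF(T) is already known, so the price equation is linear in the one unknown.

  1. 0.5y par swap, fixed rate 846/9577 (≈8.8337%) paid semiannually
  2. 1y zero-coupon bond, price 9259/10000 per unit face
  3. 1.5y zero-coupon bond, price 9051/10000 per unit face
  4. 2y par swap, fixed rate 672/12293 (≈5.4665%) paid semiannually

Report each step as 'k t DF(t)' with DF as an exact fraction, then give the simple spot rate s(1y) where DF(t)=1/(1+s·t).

1 1/2 9577/10000
2 1 9259/10000
3 3/2 9051/10000
4 2 562/625
s(1y) = (1/(9259/10000) − 1)/(1) = 741/9259 ≈ 8.0030%

step 1 [0.5y] swap r/2=423/9577: DF=(1 − 423/9577·(0))/(1+423/9577) = 9577/10000 ≈ 0.957700
step 2 [1y] zero: DF = P = 9259/10000 ≈ 0.925900
step 3 [1.5y] zero: DF = P = 9051/10000 ≈ 0.905100
step 4 [2y] swap r/2=336/12293: DF=(1 − 336/12293·(0.957700+0.925900+0.905100))/(1+336/12293) = 562/625 ≈ 0.899200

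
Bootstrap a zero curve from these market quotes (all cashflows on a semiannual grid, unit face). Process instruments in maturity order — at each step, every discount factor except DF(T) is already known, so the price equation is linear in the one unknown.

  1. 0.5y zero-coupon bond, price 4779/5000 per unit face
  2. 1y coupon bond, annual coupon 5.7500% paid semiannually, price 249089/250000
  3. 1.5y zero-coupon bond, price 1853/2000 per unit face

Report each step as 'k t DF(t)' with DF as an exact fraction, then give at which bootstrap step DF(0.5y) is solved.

1 1/2 4779/5000
2 1 4709/5000
3 3/2 1853/2000
DF(0.5y) is solved at step 1

step 1 [0.5y] zero: DF = P = 4779/5000 ≈ 0.955800
step 2 [1y] bond c/2=23/800: DF=(249089/250000 − 23/800·(0.955800))/(1+23/800) = 4709/5000 ≈ 0.941800
step 3 [1.5y] zero: DF = P = 1853/2000 ≈ 0.926500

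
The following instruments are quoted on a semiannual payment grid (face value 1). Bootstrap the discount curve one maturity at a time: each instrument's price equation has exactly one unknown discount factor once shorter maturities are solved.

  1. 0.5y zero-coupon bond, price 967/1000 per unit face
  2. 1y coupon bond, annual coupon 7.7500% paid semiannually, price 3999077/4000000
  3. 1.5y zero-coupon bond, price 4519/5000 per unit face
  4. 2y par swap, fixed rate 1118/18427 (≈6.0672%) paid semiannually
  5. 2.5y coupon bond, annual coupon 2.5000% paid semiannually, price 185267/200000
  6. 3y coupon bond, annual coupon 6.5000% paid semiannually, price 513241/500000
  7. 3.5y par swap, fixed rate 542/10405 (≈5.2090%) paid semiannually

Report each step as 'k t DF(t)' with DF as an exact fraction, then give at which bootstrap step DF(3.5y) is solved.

step 1 [0.5y] zero: DF = P = 967/1000 ≈ 0.967000
step 2 [1y] bond c/2=31/800: DF=(3999077/4000000 − 31/800·(0.967000))/(1+31/800) = 579/625 ≈ 0.926400
step 3 [1.5y] zero: DF = P = 4519/5000 ≈ 0.903800
step 4 [2y] swap r/2=559/18427: DF=(1 − 559/18427·(0.967000+0.926400+0.903800))/(1+559/18427) = 4441/5000 ≈ 0.888200
step 5 [2.5y] bond c/2=1/80: DF=(185267/200000 − 1/80·(0.967000+0.926400+0.903800+0.888200))/(1+1/80) = 4347/5000 ≈ 0.869400
step 6 [3y] bond c/2=13/400: DF=(513241/500000 − 13/400·(0.967000+0.926400+0.903800+0.888200+0.869400))/(1+13/400) = 2127/2500 ≈ 0.850800
step 7 [3.5y] swap r/2=271/10405: DF=(1 − 271/10405·(0.967000+0.926400+0.903800+0.888200+0.869400+0.850800))/(1+271/10405) = 4187/5000 ≈ 0.837400

1 1/2 967/1000
2 1 579/625
3 3/2 4519/5000
4 2 4441/5000
5 5/2 4347/5000
6 3 2127/2500
7 7/2 4187/5000
DF(3.5y) is solved at step 7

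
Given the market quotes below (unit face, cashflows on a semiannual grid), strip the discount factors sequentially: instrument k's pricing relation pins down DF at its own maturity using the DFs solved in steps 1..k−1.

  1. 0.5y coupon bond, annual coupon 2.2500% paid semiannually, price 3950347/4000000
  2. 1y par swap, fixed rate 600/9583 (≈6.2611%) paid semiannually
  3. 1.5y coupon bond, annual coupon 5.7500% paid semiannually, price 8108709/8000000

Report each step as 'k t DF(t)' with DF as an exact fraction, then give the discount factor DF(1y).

1 1/2 4883/5000
2 1 47/50
3 3/2 9317/10000
DF(1y) = 47/50 ≈ 0.940000

step 1 [0.5y] bond c/2=9/800: DF=(3950347/4000000 − 9/800·(0))/(1+9/800) = 4883/5000 ≈ 0.976600
step 2 [1y] swap r/2=300/9583: DF=(1 − 300/9583·(0.976600))/(1+300/9583) = 47/50 ≈ 0.940000
step 3 [1.5y] bond c/2=23/800: DF=(8108709/8000000 − 23/800·(0.976600+0.940000))/(1+23/800) = 9317/10000 ≈ 0.931700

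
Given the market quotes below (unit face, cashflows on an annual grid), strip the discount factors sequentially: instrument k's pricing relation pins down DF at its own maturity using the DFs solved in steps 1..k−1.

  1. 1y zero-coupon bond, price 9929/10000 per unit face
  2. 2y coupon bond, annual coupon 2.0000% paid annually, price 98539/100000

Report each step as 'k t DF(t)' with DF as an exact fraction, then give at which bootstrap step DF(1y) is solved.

step 1 [1y] zero: DF = P = 9929/10000 ≈ 0.992900
step 2 [2y] bond c/1=1/50: DF=(98539/100000 − 1/50·(0.992900))/(1+1/50) = 4733/5000 ≈ 0.946600

1 1 9929/10000
2 2 4733/5000
DF(1y) is solved at step 1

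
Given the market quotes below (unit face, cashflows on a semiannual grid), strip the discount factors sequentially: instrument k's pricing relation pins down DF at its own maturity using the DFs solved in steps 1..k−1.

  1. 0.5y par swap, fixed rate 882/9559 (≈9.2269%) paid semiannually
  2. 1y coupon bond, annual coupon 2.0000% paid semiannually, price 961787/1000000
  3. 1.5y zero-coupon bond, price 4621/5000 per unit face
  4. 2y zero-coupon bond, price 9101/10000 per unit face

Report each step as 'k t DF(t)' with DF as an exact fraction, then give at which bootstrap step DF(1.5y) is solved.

step 1 [0.5y] swap r/2=441/9559: DF=(1 − 441/9559·(0))/(1+441/9559) = 9559/10000 ≈ 0.955900
step 2 [1y] bond c/2=1/100: DF=(961787/1000000 − 1/100·(0.955900))/(1+1/100) = 2357/2500 ≈ 0.942800
step 3 [1.5y] zero: DF = P = 4621/5000 ≈ 0.924200
step 4 [2y] zero: DF = P = 9101/10000 ≈ 0.910100

1 1/2 9559/10000
2 1 2357/2500
3 3/2 4621/5000
4 2 9101/10000
DF(1.5y) is solved at step 3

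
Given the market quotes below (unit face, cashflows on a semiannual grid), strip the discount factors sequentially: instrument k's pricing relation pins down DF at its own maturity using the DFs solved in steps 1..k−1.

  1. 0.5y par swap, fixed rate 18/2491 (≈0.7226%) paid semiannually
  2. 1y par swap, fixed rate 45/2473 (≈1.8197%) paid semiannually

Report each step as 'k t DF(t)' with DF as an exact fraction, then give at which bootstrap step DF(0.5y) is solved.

step 1 [0.5y] swap r/2=9/2491: DF=(1 − 9/2491·(0))/(1+9/2491) = 2491/2500 ≈ 0.996400
step 2 [1y] swap r/2=45/4946: DF=(1 − 45/4946·(0.996400))/(1+45/4946) = 491/500 ≈ 0.982000

1 1/2 2491/2500
2 1 491/500
DF(0.5y) is solved at step 1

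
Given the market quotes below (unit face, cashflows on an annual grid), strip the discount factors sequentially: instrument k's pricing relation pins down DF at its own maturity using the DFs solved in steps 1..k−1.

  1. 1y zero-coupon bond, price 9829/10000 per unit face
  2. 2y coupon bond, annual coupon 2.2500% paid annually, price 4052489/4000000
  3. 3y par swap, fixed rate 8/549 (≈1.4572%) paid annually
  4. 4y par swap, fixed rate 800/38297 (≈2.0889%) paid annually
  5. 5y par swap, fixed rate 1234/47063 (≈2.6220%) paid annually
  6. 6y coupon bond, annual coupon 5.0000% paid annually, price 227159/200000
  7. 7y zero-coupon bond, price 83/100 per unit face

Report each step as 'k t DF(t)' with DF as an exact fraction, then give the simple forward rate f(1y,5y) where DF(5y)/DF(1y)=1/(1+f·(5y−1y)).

step 1 [1y] zero: DF = P = 9829/10000 ≈ 0.982900
step 2 [2y] bond c/1=9/400: DF=(4052489/4000000 − 9/400·(0.982900))/(1+9/400) = 2423/2500 ≈ 0.969200
step 3 [3y] swap r/1=8/549: DF=(1 − 8/549·(0.982900+0.969200))/(1+8/549) = 1197/1250 ≈ 0.957600
step 4 [4y] swap r/1=800/38297: DF=(1 − 800/38297·(0.982900+0.969200+0.957600))/(1+800/38297) = 23/25 ≈ 0.920000
step 5 [5y] swap r/1=1234/47063: DF=(1 − 1234/47063·(0.982900+0.969200+0.957600+0.920000))/(1+1234/47063) = 4383/5000 ≈ 0.876600
step 6 [6y] bond c/1=1/20: DF=(227159/200000 − 1/20·(0.982900+0.969200+0.957600+0.920000+0.876600))/(1+1/20) = 536/625 ≈ 0.857600
step 7 [7y] zero: DF = P = 83/100 ≈ 0.830000

1 1 9829/10000
2 2 2423/2500
3 3 1197/1250
4 4 23/25
5 5 4383/5000
6 6 536/625
7 7 83/100
f(1y,5y) = ((9829/10000)/(4383/5000) − 1)/(4) = 1063/35064 ≈ 3.0316%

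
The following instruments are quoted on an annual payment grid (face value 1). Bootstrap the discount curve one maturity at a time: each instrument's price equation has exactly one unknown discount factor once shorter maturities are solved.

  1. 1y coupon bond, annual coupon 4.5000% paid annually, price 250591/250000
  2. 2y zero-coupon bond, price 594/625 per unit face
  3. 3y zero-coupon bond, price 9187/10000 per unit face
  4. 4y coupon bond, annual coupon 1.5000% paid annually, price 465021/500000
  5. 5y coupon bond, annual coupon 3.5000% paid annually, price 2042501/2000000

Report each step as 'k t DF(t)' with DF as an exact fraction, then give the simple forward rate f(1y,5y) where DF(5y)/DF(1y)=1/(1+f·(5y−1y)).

step 1 [1y] bond c/1=9/200: DF=(250591/250000 − 9/200·(0))/(1+9/200) = 1199/1250 ≈ 0.959200
step 2 [2y] zero: DF = P = 594/625 ≈ 0.950400
step 3 [3y] zero: DF = P = 9187/10000 ≈ 0.918700
step 4 [4y] bond c/1=3/200: DF=(465021/500000 − 3/200·(0.959200+0.950400+0.918700))/(1+3/200) = 1749/2000 ≈ 0.874500
step 5 [5y] bond c/1=7/200: DF=(2042501/2000000 − 7/200·(0.959200+0.950400+0.918700+0.874500))/(1+7/200) = 1723/2000 ≈ 0.861500

1 1 1199/1250
2 2 594/625
3 3 9187/10000
4 4 1749/2000
5 5 1723/2000
f(1y,5y) = ((1199/1250)/(1723/2000) − 1)/(4) = 977/34460 ≈ 2.8352%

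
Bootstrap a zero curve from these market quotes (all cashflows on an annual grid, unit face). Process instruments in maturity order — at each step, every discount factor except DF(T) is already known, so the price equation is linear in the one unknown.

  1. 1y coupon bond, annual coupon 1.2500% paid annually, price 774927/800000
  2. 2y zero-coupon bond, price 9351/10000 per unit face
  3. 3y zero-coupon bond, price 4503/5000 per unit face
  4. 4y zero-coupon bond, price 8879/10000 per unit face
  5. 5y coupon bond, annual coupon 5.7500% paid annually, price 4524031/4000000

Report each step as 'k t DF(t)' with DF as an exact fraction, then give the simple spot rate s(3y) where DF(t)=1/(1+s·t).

step 1 [1y] bond c/1=1/80: DF=(774927/800000 − 1/80·(0))/(1+1/80) = 9567/10000 ≈ 0.956700
step 2 [2y] zero: DF = P = 9351/10000 ≈ 0.935100
step 3 [3y] zero: DF = P = 4503/5000 ≈ 0.900600
step 4 [4y] zero: DF = P = 8879/10000 ≈ 0.887900
step 5 [5y] bond c/1=23/400: DF=(4524031/4000000 − 23/400·(0.956700+0.935100+0.900600+0.887900))/(1+23/400) = 4347/5000 ≈ 0.869400

1 1 9567/10000
2 2 9351/10000
3 3 4503/5000
4 4 8879/10000
5 5 4347/5000
s(3y) = (1/(4503/5000) − 1)/(3) = 497/13509 ≈ 3.6790%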